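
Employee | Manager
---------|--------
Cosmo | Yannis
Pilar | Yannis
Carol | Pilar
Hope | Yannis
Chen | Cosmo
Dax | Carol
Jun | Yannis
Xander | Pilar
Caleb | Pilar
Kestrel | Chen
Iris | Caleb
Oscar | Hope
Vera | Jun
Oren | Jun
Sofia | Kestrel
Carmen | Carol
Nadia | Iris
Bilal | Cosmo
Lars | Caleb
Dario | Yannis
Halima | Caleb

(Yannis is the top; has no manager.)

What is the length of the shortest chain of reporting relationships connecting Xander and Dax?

Xander is 1 level below Pilar, and Dax is 2 levels below Pilar (their lowest common manager). The shortest path runs up from Xander to Pilar and back down to Dax: 1 + 2 = 3 links.

3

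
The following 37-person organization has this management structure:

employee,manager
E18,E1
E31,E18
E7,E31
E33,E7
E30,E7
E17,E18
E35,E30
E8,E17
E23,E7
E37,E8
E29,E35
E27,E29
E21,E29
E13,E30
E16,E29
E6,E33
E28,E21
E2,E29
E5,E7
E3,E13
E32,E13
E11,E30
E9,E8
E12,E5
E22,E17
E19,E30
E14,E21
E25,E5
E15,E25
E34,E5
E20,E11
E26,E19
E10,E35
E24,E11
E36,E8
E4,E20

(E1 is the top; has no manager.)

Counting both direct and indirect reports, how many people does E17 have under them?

5

E17 directly manages E8, E22. Under E8: E36, E9, E37 (3). E22 has no reports. So E17's organization is 2 direct reports plus everyone under them: 4 + 1 = 5.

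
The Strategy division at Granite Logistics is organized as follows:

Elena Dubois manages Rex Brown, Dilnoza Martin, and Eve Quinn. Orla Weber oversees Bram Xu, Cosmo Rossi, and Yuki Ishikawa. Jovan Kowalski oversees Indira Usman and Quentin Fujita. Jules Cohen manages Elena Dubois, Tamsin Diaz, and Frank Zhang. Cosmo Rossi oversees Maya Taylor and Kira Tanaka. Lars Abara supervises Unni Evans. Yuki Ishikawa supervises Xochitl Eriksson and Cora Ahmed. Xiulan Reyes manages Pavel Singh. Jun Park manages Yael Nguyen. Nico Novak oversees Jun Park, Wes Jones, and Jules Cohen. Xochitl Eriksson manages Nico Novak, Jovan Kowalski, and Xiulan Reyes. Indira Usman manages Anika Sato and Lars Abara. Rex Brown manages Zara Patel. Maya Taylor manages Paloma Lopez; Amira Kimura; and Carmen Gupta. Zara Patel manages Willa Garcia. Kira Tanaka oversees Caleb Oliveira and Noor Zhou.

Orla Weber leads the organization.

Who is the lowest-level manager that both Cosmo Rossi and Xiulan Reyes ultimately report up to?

Cosmo Rossi's chain of managers is Orla Weber. Xiulan Reyes's chain of managers is Xochitl Eriksson, Yuki Ishikawa, Orla Weber. The first manager that appears in both chains is Orla Weber.

Orla Weber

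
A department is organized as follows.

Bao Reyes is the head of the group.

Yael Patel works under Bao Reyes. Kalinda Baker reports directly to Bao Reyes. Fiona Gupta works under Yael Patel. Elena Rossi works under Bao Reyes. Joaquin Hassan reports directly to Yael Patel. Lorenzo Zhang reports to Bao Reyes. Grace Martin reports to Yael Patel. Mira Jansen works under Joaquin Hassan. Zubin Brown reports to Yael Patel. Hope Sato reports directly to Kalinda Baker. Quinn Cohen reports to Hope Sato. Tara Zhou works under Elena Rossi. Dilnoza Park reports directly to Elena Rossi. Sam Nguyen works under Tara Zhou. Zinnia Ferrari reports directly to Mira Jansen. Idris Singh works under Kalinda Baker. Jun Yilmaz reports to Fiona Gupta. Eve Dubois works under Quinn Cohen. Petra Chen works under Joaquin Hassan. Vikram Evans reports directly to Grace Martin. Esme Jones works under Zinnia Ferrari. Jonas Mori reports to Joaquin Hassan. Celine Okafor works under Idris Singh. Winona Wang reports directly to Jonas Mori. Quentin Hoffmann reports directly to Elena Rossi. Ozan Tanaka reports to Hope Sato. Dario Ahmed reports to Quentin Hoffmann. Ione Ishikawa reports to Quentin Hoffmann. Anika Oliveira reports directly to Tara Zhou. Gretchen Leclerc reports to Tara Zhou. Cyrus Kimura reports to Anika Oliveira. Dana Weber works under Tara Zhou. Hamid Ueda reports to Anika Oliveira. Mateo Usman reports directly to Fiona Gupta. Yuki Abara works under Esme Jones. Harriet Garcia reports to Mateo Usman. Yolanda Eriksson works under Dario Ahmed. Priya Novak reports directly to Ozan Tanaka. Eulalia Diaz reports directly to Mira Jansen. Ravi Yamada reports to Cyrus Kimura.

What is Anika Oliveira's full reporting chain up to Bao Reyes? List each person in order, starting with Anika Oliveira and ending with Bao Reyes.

Anika Oliveira -> Tara Zhou -> Elena Rossi -> Bao Reyes

Anika Oliveira reports to Tara Zhou. Tara Zhou reports to Elena Rossi. Elena Rossi reports to Bao Reyes. Bao Reyes is at the top.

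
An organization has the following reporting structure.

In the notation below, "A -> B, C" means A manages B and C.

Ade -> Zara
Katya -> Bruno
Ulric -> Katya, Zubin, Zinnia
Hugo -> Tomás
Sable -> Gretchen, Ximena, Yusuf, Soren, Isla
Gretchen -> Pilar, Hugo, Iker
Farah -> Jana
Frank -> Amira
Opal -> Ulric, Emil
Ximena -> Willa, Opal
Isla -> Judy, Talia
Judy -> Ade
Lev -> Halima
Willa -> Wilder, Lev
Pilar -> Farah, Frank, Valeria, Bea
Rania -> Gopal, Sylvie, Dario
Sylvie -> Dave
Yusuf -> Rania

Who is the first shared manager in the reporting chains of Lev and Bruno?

Ximena

Lev's chain of managers is Willa, Ximena, Sable. Bruno's chain of managers is Katya, Ulric, Opal, Ximena, Sable. The first manager that appears in both chains is Ximena.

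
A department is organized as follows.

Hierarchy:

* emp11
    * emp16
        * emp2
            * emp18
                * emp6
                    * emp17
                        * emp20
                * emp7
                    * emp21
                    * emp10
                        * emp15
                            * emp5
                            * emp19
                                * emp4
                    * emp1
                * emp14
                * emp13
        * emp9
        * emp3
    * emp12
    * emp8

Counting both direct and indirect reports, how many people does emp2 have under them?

14

emp2 directly manages emp18. Under emp18: emp13, emp14, emp7, emp1, emp10, emp15, emp19, emp4, emp5, emp21, emp6, emp17, emp20 (13). That's 14 in total.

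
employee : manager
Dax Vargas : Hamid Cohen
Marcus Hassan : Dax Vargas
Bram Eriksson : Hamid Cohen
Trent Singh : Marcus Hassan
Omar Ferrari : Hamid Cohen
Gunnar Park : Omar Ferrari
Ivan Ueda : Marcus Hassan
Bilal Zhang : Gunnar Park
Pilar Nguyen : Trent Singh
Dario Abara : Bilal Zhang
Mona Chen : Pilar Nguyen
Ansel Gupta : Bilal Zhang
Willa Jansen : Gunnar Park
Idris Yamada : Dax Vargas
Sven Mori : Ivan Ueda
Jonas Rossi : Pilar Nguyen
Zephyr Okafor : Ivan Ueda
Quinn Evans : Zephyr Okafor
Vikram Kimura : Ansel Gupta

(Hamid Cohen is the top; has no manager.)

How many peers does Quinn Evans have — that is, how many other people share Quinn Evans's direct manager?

0

Quinn Evans reports to Zephyr Okafor, and Zephyr Okafor has no other direct reports. Quinn Evans has 0 peers.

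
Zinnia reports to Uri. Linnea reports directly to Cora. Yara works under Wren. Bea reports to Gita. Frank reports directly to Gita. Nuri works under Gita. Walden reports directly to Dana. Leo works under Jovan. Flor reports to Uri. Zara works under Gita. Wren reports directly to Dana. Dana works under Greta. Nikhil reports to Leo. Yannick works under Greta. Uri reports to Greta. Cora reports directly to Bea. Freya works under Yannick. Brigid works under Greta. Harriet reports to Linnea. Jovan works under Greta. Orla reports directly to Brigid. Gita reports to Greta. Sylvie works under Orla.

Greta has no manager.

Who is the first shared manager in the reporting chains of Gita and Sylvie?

Greta

Gita's chain of managers is Greta. Sylvie's chain of managers is Orla, Brigid, Greta. The first manager that appears in both chains is Greta.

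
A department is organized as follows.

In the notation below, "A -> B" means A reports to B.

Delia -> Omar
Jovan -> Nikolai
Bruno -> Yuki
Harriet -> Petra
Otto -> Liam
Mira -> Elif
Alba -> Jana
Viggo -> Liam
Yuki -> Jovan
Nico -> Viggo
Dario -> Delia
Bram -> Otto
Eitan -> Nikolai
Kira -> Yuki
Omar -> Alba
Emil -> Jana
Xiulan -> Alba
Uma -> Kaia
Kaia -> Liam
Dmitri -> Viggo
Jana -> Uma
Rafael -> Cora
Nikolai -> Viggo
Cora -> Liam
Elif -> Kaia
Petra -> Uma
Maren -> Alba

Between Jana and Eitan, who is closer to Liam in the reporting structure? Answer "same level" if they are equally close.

same level

Both Jana and Eitan are 3 levels below Liam.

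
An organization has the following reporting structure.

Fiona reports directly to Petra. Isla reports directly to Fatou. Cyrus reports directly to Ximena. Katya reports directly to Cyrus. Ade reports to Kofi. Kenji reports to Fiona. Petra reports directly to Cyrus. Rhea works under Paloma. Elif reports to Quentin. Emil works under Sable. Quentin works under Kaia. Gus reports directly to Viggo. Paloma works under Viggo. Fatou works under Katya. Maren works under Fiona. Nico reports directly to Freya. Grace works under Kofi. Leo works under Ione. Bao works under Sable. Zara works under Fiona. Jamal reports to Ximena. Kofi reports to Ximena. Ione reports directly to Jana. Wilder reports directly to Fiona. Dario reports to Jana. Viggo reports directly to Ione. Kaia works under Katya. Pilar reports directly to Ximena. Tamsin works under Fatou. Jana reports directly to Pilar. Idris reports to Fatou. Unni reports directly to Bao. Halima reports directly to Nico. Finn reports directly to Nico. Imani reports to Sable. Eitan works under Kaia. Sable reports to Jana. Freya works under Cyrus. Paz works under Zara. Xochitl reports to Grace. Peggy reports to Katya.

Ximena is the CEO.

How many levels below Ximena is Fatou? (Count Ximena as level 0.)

3

Chain from Fatou up to Ximena: Fatou → Katya → Cyrus → Ximena. That is 3 steps up, so Fatou is 3 levels below Ximena.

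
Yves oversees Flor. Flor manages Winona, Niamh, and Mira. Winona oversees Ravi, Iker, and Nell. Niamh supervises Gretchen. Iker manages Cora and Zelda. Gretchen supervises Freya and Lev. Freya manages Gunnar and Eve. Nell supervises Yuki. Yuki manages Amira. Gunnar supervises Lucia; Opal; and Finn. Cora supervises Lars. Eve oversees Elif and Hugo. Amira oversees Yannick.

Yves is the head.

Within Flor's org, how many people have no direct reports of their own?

The people in Flor's organization with no one reporting to them are Mira, Lev, Hugo, Elif, Finn, Lucia, Opal, Yannick, Zelda, Lars, Ravi. That is 11.

11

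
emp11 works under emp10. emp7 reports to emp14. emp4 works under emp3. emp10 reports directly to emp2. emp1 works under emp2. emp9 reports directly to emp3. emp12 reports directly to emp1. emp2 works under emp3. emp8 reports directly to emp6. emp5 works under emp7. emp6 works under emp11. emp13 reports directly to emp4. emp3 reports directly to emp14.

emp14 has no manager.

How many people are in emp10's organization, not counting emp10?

3

emp10 directly manages emp11. Under emp11: emp6, emp8 (2). That's 3 in total.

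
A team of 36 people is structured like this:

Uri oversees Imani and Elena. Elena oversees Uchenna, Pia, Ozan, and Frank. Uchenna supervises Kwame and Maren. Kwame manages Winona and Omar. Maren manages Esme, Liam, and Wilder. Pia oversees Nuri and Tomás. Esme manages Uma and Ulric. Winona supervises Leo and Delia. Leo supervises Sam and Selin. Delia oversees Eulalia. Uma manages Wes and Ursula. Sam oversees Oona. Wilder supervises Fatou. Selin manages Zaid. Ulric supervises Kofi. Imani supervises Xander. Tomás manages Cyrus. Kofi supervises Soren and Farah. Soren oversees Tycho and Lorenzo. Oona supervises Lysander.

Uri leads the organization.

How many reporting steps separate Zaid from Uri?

7

Chain from Zaid up to Uri: Zaid → Selin → Leo → Winona → Kwame → Uchenna → Elena → Uri. That is 7 steps up, so Zaid is 7 levels below Uri.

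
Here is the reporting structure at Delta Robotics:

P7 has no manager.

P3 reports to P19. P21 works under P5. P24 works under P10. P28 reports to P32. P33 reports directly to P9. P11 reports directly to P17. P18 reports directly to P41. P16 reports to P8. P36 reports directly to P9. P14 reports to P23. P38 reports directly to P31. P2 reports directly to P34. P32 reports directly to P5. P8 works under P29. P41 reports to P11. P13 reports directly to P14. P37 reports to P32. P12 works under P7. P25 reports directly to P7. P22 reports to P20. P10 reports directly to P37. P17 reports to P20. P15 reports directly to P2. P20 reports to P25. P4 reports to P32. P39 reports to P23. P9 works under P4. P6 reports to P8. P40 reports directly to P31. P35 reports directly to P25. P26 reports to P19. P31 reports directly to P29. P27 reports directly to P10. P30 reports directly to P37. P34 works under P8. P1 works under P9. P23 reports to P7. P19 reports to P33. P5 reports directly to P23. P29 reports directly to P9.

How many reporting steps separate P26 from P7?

Chain from P26 up to P7: P26 → P19 → P33 → P9 → P4 → P32 → P5 → P23 → P7. That is 8 steps up, so P26 is 8 levels below P7.

8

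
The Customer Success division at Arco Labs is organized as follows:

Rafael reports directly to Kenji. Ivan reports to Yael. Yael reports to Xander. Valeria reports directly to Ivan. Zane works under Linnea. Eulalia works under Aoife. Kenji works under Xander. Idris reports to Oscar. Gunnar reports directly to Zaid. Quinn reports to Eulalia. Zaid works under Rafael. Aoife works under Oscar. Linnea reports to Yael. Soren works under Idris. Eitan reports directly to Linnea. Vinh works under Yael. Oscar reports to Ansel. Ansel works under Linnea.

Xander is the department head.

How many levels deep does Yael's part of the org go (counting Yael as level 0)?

6

The longest chain under Yael runs Yael → Linnea → Ansel → Oscar → Aoife → Eulalia → Quinn, which is 6 levels below Yael.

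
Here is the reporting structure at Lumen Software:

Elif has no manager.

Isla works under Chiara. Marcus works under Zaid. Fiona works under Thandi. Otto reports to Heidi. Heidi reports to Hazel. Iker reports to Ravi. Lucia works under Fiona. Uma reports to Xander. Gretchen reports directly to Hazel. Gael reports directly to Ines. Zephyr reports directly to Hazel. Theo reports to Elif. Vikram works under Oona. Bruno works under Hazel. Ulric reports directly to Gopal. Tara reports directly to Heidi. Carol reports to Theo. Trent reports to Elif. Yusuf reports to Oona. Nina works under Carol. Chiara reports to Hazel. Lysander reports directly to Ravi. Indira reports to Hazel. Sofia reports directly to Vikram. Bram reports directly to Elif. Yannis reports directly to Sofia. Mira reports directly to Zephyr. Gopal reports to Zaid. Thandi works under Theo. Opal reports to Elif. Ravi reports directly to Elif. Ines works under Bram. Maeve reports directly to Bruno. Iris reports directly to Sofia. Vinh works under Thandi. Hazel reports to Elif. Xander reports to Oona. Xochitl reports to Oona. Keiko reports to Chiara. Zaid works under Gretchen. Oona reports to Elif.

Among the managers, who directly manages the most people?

Direct-report counts: Elif has 7; Oona has 4; Xander has 1; Vikram has 1; Sofia has 2; Theo has 2; Carol has 1; Thandi has 2; Fiona has 1; Bram has 1; Ines has 1; Hazel has 6; Zephyr has 1; Chiara has 2; Bruno has 1; Heidi has 2; Gretchen has 1; Zaid has 2; Gopal has 1; Ravi has 2. The largest is 7, held by Elif.

Elif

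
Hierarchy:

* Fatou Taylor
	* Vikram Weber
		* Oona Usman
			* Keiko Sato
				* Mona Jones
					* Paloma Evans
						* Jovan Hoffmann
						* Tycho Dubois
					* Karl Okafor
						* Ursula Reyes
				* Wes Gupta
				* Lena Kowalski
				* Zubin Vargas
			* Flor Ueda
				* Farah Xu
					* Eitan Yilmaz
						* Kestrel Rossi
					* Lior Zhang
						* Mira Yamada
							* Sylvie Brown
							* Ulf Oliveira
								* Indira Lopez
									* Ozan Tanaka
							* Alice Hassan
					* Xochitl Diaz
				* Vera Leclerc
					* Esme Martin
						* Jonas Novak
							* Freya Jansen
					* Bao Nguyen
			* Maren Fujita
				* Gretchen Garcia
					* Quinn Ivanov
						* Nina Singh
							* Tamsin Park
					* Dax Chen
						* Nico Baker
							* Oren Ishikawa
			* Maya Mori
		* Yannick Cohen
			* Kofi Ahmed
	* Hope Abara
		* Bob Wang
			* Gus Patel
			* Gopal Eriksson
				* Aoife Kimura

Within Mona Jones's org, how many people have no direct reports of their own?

The people in Mona Jones's organization with no one reporting to them are Ursula Reyes, Tycho Dubois, Jovan Hoffmann. That is 3.

3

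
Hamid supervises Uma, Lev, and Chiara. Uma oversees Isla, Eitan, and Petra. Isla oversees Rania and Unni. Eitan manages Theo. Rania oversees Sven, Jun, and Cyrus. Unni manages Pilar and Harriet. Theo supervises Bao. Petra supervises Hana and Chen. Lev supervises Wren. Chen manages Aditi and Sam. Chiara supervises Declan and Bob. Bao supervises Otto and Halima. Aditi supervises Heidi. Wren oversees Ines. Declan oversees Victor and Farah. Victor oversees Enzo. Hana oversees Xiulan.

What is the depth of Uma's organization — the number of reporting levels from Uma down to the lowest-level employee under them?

The longest chain under Uma runs Uma → Petra → Chen → Aditi → Heidi, which is 4 levels below Uma.

4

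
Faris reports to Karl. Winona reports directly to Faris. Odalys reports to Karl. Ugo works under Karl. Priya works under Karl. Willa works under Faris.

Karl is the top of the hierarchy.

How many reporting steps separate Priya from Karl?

1

Chain from Priya up to Karl: Priya → Karl. That is 1 step up, so Priya is 1 level below Karl.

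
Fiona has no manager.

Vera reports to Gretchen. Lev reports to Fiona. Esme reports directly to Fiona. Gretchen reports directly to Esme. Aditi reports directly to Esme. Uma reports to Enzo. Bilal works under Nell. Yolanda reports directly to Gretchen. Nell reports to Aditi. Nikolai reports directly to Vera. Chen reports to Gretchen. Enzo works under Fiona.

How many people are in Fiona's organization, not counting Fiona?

Fiona directly manages Esme, Enzo, Lev. Under Esme: Gretchen, Chen, Vera, Nikolai, Yolanda, Aditi, Nell, Bilal (8). Under Enzo: Uma (1). Lev has no reports. So Fiona's organization is 3 direct reports plus everyone under them: 9 + 2 + 1 = 12.

12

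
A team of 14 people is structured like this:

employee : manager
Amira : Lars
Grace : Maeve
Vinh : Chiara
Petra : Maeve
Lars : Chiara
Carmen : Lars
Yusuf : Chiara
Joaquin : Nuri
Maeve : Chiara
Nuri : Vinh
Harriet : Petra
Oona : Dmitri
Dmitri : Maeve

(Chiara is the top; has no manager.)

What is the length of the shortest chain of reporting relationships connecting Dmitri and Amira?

4

Dmitri is 2 levels below Chiara, and Amira is 2 levels below Chiara (their lowest common manager). The shortest path runs up from Dmitri to Chiara and back down to Amira: 2 + 2 = 4 links.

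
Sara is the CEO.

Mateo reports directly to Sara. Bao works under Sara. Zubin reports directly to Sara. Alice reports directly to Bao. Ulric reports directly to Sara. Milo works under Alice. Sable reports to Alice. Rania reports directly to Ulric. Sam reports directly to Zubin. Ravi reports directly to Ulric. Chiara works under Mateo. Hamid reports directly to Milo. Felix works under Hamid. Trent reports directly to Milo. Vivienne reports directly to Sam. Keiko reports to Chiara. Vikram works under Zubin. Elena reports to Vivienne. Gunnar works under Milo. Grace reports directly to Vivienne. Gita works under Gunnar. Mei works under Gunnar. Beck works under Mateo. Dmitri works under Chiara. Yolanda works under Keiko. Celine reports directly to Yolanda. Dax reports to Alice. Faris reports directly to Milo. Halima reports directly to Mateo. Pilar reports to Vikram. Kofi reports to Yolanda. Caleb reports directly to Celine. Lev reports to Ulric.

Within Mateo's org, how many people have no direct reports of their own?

5

The people in Mateo's organization with no one reporting to them are Halima, Beck, Dmitri, Kofi, Caleb. That is 5.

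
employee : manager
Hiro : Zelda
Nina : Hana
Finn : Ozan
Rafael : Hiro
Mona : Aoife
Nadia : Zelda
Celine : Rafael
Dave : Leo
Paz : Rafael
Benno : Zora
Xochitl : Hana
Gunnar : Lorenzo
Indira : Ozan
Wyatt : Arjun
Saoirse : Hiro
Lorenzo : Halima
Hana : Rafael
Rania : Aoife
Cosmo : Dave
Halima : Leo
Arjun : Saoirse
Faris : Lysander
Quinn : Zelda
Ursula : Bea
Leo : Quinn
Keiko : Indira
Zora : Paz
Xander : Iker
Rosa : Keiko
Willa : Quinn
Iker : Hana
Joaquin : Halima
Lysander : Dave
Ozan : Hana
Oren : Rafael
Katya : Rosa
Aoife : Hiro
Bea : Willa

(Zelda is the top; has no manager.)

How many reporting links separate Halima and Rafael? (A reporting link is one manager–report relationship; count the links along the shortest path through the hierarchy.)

5

Halima is 3 levels below Zelda, and Rafael is 2 levels below Zelda (their lowest common manager). The shortest path runs up from Halima to Zelda and back down to Rafael: 3 + 2 = 5 links.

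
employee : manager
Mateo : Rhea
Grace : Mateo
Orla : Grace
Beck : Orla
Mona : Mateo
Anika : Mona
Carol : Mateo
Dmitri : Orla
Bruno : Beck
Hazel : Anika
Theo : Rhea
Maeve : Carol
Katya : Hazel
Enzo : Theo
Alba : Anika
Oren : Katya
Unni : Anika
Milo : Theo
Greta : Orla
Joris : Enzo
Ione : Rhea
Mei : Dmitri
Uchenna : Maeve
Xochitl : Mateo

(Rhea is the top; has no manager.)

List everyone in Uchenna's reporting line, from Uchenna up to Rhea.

Uchenna -> Maeve -> Carol -> Mateo -> Rhea

Uchenna reports to Maeve. Maeve reports to Carol. Carol reports to Mateo. Mateo reports to Rhea. Rhea is at the top.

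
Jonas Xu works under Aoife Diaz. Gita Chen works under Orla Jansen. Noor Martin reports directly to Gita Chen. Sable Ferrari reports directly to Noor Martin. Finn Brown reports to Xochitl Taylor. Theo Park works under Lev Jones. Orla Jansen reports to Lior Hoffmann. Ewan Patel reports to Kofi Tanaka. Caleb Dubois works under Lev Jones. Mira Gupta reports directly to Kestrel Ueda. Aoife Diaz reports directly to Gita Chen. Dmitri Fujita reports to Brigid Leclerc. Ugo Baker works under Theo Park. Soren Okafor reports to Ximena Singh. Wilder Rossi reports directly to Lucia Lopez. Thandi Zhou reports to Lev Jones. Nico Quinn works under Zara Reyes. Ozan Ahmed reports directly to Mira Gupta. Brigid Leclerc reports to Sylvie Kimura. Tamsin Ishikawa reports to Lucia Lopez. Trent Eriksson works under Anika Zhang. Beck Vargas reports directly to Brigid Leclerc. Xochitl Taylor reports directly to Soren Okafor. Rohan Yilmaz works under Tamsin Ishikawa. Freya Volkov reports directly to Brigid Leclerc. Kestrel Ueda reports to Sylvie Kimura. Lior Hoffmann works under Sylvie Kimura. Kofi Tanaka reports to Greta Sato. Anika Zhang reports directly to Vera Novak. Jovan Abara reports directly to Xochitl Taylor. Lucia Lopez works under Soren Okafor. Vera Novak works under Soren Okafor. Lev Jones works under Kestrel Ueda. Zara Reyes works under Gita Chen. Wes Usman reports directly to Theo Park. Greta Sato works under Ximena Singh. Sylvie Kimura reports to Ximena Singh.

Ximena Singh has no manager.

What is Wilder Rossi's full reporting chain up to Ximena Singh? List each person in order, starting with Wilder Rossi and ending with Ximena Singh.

Wilder Rossi reports to Lucia Lopez. Lucia Lopez reports to Soren Okafor. Soren Okafor reports to Ximena Singh. Ximena Singh is at the top.

Wilder Rossi -> Lucia Lopez -> Soren Okafor -> Ximena Singh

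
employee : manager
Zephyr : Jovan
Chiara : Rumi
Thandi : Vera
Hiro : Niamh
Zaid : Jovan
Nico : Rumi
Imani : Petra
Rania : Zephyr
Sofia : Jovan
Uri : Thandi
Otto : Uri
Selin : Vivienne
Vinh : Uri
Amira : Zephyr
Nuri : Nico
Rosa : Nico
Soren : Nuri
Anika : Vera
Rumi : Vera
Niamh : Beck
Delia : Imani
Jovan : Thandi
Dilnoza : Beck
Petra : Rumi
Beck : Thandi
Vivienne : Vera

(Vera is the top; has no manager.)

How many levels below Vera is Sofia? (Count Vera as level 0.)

3

Chain from Sofia up to Vera: Sofia → Jovan → Thandi → Vera. That is 3 steps up, so Sofia is 3 levels below Vera.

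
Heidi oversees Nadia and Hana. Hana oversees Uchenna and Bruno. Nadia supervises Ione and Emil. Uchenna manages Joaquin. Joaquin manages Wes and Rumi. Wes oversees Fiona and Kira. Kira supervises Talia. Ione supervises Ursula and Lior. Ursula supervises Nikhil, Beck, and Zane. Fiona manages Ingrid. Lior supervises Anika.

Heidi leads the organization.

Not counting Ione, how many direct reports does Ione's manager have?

Ione reports to Nadia. Nadia's other direct reports are Emil — 1 peer.

1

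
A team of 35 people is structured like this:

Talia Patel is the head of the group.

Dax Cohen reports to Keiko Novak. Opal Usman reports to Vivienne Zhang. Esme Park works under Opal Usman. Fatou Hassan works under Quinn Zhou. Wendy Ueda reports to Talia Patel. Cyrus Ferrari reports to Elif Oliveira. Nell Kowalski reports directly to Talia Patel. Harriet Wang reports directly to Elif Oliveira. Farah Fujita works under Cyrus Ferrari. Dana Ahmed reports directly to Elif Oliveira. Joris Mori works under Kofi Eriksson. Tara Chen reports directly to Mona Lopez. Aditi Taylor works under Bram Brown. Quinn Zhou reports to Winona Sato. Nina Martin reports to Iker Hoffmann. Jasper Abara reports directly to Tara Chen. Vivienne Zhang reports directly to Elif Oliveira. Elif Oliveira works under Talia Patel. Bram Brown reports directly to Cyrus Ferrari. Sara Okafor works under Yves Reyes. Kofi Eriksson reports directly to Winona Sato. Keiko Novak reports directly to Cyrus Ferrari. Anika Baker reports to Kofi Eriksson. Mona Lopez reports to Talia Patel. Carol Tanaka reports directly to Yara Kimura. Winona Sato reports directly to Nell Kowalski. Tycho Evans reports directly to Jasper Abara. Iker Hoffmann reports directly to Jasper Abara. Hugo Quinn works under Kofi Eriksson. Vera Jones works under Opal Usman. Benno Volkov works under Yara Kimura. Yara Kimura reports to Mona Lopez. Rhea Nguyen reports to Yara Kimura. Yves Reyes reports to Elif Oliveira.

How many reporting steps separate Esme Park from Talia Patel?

4

Chain from Esme Park up to Talia Patel: Esme Park → Opal Usman → Vivienne Zhang → Elif Oliveira → Talia Patel. That is 4 steps up, so Esme Park is 4 levels below Talia Patel.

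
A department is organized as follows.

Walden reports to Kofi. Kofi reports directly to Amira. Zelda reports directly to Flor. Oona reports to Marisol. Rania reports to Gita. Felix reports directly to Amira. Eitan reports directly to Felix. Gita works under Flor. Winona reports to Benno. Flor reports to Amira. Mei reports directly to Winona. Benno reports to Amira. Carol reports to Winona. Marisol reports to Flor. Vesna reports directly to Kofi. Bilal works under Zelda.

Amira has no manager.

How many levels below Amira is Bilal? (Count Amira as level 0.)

3

Chain from Bilal up to Amira: Bilal → Zelda → Flor → Amira. That is 3 steps up, so Bilal is 3 levels below Amira.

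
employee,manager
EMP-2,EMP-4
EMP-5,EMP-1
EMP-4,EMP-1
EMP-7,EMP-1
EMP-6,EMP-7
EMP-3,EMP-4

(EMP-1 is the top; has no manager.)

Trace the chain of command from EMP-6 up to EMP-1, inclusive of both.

EMP-6 -> EMP-7 -> EMP-1

EMP-6 reports to EMP-7. EMP-7 reports to EMP-1. EMP-1 is at the top.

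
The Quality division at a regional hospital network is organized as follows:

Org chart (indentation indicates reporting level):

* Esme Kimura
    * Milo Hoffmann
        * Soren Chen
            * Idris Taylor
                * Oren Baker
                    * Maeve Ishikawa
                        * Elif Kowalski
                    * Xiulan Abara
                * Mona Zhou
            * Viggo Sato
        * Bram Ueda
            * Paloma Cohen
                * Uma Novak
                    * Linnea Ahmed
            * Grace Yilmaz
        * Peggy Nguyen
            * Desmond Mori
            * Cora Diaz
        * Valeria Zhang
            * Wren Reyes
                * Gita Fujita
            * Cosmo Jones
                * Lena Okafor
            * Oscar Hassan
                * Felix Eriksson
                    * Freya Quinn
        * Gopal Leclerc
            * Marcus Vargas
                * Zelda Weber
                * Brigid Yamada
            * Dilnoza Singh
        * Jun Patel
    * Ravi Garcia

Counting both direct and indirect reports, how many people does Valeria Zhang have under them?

7

Valeria Zhang directly manages Wren Reyes, Cosmo Jones, Oscar Hassan. Under Wren Reyes: Gita Fujita (1). Under Cosmo Jones: Lena Okafor (1). Under Oscar Hassan: Felix Eriksson, Freya Quinn (2). So Valeria Zhang's organization is 3 direct reports plus everyone under them: 2 + 2 + 3 = 7.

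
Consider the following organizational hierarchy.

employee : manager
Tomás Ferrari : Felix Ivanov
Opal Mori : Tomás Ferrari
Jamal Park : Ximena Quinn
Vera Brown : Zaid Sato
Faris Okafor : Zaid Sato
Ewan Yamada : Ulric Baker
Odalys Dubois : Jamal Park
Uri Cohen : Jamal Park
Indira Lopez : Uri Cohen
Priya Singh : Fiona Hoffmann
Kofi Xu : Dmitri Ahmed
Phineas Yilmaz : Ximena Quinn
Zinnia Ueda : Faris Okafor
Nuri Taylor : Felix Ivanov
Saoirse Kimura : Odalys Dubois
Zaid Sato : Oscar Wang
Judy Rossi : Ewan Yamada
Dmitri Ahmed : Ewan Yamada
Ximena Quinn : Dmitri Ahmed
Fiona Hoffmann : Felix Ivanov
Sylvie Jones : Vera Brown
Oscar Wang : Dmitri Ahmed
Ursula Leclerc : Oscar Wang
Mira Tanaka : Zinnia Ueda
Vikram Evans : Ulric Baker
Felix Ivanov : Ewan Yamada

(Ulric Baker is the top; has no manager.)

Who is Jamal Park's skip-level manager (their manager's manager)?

Dmitri Ahmed

Jamal Park reports to Ximena Quinn, and Ximena Quinn reports to Dmitri Ahmed. So Jamal Park's skip-level manager is Dmitri Ahmed.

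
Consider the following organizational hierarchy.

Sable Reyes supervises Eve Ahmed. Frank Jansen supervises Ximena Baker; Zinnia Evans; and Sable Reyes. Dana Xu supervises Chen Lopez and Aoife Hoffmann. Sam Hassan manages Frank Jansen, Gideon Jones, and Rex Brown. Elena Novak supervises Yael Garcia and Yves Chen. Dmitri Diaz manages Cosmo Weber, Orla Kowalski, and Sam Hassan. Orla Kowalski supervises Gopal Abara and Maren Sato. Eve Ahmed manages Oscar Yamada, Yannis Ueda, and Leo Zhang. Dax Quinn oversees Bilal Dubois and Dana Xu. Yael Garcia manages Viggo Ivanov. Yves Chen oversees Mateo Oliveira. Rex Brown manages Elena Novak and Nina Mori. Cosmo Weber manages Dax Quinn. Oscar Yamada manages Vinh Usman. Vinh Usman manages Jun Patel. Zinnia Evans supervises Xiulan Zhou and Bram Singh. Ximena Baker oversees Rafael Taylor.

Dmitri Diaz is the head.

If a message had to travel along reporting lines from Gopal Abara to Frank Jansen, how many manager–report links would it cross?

Gopal Abara is 2 levels below Dmitri Diaz, and Frank Jansen is 2 levels below Dmitri Diaz (their lowest common manager). The shortest path runs up from Gopal Abara to Dmitri Diaz and back down to Frank Jansen: 2 + 2 = 4 links.

4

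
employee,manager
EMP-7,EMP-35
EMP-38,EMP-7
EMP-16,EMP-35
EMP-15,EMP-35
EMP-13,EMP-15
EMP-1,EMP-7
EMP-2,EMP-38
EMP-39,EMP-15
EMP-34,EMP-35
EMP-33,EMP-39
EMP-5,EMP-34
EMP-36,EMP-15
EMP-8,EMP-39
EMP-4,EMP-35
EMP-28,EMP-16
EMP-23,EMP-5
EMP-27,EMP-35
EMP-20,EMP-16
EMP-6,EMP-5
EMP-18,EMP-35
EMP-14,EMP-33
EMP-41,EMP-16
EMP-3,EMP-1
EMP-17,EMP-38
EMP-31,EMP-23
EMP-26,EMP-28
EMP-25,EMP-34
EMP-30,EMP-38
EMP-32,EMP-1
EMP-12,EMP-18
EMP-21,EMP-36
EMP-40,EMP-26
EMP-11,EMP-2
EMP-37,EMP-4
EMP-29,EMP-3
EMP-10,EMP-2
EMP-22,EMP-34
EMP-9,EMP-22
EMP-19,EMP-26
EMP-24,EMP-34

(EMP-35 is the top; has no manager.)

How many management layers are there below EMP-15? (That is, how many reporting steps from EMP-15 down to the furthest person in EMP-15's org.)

The longest chain under EMP-15 runs EMP-15 → EMP-39 → EMP-33 → EMP-14, which is 3 levels below EMP-15.

3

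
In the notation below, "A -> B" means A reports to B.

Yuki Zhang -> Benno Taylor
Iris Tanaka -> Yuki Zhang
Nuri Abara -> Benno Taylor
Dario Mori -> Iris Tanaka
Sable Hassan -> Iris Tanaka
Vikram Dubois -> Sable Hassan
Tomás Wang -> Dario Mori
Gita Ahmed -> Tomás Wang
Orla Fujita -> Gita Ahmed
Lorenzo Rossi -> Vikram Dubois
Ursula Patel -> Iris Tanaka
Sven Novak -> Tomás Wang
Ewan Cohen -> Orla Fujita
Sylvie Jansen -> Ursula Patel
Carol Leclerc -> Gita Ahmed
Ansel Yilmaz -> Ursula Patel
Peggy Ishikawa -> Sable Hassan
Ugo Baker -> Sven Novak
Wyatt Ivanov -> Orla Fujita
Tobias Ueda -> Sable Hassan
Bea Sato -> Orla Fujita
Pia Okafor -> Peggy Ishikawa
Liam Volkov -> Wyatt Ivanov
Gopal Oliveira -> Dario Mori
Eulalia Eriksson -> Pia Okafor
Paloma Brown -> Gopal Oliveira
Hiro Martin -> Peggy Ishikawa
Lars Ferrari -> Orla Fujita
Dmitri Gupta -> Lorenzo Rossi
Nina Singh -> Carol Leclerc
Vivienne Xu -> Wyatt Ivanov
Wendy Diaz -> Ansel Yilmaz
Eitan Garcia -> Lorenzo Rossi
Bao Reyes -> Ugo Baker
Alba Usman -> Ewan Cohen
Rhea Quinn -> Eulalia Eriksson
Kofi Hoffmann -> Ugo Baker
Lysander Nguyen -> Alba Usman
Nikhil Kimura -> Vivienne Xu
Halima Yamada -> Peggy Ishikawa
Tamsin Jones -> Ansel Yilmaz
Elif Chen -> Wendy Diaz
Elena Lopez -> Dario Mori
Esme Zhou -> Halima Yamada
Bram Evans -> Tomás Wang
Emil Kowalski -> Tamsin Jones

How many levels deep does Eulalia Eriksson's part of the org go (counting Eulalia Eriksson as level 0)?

The longest chain under Eulalia Eriksson runs Eulalia Eriksson → Rhea Quinn, which is 1 level below Eulalia Eriksson.

1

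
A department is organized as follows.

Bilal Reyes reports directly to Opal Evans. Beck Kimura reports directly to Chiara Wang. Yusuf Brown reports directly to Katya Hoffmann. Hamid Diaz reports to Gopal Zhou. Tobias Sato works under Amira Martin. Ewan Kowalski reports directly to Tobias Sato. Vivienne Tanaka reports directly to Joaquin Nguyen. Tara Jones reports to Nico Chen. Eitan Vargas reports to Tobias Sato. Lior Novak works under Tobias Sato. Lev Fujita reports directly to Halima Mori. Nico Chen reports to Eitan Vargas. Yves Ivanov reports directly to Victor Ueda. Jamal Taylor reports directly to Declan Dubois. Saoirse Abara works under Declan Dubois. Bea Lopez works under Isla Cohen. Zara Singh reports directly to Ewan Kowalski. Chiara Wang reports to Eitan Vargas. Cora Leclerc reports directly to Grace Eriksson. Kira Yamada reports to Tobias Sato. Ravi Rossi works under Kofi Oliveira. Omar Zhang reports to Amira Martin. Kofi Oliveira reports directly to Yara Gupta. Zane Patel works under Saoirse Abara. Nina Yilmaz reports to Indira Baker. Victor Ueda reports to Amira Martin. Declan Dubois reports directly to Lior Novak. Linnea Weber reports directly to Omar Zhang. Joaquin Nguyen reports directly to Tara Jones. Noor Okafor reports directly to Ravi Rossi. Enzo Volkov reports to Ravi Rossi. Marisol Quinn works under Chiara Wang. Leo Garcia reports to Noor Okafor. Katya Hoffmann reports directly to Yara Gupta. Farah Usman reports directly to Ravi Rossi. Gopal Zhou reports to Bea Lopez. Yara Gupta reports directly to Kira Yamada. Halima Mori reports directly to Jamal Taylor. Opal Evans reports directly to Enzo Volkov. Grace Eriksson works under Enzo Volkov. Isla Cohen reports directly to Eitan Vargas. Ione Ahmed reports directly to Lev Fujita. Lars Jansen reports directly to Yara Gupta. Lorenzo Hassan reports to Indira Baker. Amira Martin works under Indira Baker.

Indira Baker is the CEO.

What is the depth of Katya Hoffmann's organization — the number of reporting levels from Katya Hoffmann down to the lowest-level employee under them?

1

The longest chain under Katya Hoffmann runs Katya Hoffmann → Yusuf Brown, which is 1 level below Katya Hoffmann.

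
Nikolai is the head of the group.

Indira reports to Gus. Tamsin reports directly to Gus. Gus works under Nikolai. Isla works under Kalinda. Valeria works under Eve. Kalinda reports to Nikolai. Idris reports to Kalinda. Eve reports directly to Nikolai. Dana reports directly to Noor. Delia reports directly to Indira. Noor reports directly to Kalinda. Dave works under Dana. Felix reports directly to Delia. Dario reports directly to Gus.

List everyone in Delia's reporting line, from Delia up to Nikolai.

Delia reports to Indira. Indira reports to Gus. Gus reports to Nikolai. Nikolai is at the top.

Delia -> Indira -> Gus -> Nikolai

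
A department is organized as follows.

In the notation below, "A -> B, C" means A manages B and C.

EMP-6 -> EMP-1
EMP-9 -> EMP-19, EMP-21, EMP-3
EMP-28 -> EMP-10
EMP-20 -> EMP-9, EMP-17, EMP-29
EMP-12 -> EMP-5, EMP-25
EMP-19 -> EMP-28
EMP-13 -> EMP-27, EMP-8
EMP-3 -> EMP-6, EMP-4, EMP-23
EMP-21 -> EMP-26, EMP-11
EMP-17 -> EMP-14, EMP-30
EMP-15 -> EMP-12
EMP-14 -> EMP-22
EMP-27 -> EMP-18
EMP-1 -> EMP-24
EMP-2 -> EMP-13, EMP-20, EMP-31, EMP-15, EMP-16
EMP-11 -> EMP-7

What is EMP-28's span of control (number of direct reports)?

EMP-28 directly manages EMP-10. That is 1 direct report.

1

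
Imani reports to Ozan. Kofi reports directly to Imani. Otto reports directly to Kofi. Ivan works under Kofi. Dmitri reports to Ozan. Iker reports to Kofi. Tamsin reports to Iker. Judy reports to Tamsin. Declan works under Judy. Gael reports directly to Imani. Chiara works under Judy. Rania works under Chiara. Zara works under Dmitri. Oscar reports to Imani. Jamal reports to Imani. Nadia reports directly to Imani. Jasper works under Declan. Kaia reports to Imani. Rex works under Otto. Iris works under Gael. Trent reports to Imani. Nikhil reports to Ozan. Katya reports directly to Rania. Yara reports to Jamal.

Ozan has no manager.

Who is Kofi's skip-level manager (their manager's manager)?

Ozan

Kofi reports to Imani, and Imani reports to Ozan. So Kofi's skip-level manager is Ozan.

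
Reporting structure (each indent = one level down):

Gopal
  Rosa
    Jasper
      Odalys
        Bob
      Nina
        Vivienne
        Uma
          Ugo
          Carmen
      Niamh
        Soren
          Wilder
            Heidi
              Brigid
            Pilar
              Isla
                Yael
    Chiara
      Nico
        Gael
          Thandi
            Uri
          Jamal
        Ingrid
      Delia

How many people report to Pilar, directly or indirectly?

Pilar directly manages Isla. Under Isla: Yael (1). That's 2 in total.

2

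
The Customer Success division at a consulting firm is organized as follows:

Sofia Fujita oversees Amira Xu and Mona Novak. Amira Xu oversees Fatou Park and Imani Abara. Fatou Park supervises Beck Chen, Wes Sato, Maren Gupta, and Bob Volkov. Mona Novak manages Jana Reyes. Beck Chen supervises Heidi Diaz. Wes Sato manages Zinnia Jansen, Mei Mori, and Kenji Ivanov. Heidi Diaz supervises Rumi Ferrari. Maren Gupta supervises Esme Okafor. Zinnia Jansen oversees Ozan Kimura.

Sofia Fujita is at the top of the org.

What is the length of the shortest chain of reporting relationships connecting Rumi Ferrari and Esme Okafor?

Rumi Ferrari is 3 levels below Fatou Park, and Esme Okafor is 2 levels below Fatou Park (their lowest common manager). The shortest path runs up from Rumi Ferrari to Fatou Park and back down to Esme Okafor: 3 + 2 = 5 links.

5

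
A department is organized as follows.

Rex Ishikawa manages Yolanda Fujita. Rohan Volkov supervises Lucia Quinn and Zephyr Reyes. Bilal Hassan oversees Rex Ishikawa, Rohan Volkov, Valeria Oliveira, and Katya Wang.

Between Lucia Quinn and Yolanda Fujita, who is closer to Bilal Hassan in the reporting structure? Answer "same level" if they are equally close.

same level

Both Lucia Quinn and Yolanda Fujita are 2 levels below Bilal Hassan.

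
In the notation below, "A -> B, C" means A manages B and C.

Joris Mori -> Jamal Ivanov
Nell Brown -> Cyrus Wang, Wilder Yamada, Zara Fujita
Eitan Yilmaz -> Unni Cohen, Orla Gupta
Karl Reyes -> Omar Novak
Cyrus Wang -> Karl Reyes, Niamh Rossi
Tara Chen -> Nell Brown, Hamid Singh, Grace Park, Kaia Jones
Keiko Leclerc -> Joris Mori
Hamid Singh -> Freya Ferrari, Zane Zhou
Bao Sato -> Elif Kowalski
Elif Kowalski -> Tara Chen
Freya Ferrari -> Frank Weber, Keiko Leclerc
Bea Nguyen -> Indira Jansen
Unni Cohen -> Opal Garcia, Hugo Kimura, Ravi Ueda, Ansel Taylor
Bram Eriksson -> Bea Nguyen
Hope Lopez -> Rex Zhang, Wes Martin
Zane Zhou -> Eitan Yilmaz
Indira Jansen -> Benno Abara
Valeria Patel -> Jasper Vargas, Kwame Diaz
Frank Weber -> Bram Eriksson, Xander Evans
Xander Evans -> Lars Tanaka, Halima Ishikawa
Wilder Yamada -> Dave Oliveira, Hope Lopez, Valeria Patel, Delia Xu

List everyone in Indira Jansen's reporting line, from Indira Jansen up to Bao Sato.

Indira Jansen -> Bea Nguyen -> Bram Eriksson -> Frank Weber -> Freya Ferrari -> Hamid Singh -> Tara Chen -> Elif Kowalski -> Bao Sato

Indira Jansen reports to Bea Nguyen. Bea Nguyen reports to Bram Eriksson. Bram Eriksson reports to Frank Weber. Frank Weber reports to Freya Ferrari. Freya Ferrari reports to Hamid Singh. Hamid Singh reports to Tara Chen. Tara Chen reports to Elif Kowalski. Elif Kowalski reports to Bao Sato. Bao Sato is at the top.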